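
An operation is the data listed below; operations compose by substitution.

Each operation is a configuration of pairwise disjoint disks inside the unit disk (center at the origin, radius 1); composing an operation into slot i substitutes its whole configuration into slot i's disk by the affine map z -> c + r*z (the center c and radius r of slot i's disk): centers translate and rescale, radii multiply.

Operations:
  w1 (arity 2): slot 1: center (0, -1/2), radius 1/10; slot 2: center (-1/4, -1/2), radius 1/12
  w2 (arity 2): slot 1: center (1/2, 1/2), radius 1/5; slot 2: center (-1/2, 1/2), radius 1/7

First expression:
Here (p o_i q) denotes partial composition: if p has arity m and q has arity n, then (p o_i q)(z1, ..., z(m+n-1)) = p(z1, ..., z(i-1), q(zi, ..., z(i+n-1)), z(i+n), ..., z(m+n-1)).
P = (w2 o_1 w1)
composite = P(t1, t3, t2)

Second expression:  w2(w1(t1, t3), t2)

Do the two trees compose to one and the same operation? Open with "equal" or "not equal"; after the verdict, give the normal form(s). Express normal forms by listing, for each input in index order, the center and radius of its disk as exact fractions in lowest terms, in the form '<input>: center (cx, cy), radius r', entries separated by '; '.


The first composite normalizes to t1: center (1/2, 2/5), radius 1/50; t2: center (-1/2, 1/2), radius 1/7; t3: center (9/20, 2/5), radius 1/60
The second composite normalizes to t1: center (1/2, 2/5), radius 1/50; t2: center (-1/2, 1/2), radius 1/7; t3: center (9/20, 2/5), radius 1/60
The normal forms match — equal.

equal — both sides give t1: center (1/2, 2/5), radius 1/50; t2: center (-1/2, 1/2), radius 1/7; t3: center (9/20, 2/5), radius 1/60


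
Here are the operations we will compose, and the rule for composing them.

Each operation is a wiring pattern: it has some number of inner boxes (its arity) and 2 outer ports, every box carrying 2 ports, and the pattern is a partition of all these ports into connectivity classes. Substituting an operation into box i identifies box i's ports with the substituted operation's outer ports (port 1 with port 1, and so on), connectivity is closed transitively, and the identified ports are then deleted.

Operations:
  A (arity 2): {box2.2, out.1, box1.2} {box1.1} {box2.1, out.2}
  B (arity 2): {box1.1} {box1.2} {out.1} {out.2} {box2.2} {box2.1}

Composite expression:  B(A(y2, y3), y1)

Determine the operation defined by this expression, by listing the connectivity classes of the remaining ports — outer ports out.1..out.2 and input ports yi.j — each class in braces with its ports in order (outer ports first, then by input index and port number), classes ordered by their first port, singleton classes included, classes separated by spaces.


{out.1} {out.2} {y1.1} {y1.2} {y2.1} {y2.2, y3.2} {y3.1}

Connectivity passes through glued B-boundaries; trace each wire chain.
A over (y2, y3) gives {out.1, y2.2, y3.2} {out.2, y3.1} {y2.1}, out.j being that stage's outer ports
B over (y2, y3, y1) gives {out.1} {out.2} {y1.1} {y1.2} {y2.1} {y2.2, y3.2} {y3.1}, out.j being that stage's outer ports


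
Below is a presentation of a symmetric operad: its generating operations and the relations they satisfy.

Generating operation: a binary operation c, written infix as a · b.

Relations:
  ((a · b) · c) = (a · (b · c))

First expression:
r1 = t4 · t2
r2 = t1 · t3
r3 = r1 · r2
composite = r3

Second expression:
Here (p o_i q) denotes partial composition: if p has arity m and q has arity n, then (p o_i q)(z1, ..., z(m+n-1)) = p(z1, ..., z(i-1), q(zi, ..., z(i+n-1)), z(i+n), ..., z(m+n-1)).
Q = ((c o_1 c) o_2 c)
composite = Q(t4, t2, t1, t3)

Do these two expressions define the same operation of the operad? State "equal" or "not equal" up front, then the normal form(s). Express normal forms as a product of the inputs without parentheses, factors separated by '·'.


equal; both compose to t4 · t2 · t1 · t3

Reducing the first expression gives t4 · t2 · t1 · t3
Reducing the second expression gives t4 · t2 · t1 · t3
One common form — equal.


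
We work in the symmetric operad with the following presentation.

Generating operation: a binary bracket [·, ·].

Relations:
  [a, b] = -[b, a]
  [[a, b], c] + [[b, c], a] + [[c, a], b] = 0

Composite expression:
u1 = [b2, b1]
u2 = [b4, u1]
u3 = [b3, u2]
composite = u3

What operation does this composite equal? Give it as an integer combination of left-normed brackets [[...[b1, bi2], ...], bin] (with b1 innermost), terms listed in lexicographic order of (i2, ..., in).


-[[[b1, b2], b4], b3]


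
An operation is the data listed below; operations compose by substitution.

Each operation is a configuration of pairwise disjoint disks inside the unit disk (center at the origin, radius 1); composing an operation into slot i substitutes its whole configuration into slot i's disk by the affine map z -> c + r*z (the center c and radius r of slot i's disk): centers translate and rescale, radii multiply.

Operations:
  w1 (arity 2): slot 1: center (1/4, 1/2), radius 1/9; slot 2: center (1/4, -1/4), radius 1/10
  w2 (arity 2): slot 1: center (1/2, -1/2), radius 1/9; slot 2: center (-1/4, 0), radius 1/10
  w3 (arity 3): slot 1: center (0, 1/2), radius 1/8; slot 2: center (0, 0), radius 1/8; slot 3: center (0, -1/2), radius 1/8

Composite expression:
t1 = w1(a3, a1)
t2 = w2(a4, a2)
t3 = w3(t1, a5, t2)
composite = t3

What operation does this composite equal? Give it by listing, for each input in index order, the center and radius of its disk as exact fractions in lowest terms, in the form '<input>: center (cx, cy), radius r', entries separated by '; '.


a1: center (1/32, 15/32), radius 1/80; a2: center (-1/32, -1/2), radius 1/80; a3: center (1/32, 9/16), radius 1/72; a4: center (1/16, -9/16), radius 1/72; a5: center (0, 0), radius 1/8

Below w3, radii multiply path by path; the a-disk centers shift.
for a3, the 2-step affine chain lands on center (1/32, 9/16), radius 1/72
for a1, the 2-step affine chain lands on center (1/32, 15/32), radius 1/80
for a5, the 1-step affine chain lands on center (0, 0), radius 1/8
for a4, the 2-step affine chain lands on center (1/16, -9/16), radius 1/72
for a2, the 2-step affine chain lands on center (-1/32, -1/2), radius 1/80


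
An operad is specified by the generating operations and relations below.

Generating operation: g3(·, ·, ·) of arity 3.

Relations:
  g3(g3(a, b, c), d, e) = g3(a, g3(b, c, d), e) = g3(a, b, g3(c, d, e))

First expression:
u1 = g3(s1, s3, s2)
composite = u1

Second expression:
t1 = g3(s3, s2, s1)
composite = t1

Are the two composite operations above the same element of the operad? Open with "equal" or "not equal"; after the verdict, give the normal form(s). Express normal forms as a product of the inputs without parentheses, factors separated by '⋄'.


not equal; the first gives s1 ⋄ s3 ⋄ s2 and the second s3 ⋄ s2 ⋄ s1

Normal form of the first expression: s1 ⋄ s3 ⋄ s2
Normal form of the second expression: s3 ⋄ s2 ⋄ s1
The forms do not match — not equal.


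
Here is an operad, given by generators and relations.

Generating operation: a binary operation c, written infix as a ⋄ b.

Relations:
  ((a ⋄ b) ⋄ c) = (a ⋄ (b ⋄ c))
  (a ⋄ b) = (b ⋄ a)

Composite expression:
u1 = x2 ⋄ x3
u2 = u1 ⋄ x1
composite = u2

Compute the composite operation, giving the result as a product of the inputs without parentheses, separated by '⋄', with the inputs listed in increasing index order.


x1 ⋄ x2 ⋄ x3

Both nesting and order wash out for c; what remains is which x's occur.
(x2 ⋄ x3) unparenthesizes to x2 ⋄ x3
((x2 ⋄ x3) ⋄ x1) unparenthesizes to x2 ⋄ x3 ⋄ x1
sorting the factors by input index: x1 ⋄ x2 ⋄ x3


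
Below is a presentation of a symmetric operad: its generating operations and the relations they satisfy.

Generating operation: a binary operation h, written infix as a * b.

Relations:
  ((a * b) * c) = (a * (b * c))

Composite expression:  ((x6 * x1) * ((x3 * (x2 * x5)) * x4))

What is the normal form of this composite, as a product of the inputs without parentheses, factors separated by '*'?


x6 * x1 * x3 * x2 * x5 * x4

Every regrouping of h is equal, so read the x-inputs in written order.
(x6 * x1) collapses to x6 * x1
(x2 * x5) collapses to x2 * x5
(x3 * (x2 * x5)) collapses to x3 * x2 * x5
((x3 * (x2 * x5)) * x4) collapses to x3 * x2 * x5 * x4
((x6 * x1) * ((x3 * (x2 * x5)) * x4)) collapses to x6 * x1 * x3 * x2 * x5 * x4


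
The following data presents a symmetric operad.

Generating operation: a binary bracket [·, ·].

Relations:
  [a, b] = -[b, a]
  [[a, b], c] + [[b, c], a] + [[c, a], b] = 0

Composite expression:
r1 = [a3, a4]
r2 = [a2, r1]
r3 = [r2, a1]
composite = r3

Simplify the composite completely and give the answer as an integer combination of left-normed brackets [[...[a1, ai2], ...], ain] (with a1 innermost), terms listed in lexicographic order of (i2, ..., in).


-[[[a1, a2], a3], a4] + [[[a1, a2], a4], a3] + [[[a1, a3], a4], a2] - [[[a1, a4], a3], a2]

Left-normed coefficients sit on the a1-initial expansion words.
Composite bracket: [[a2, [a3, a4]], a1]
The bracket unfolds into 8 signed words via [a, b] = ab - ba (2^3 = 8).
Keep just the words that open with a1:
  the word a1a2a3a4 carries sign -1 and contributes -[[[a1, a2], a3], a4]
  the word a1a2a4a3 carries sign +1 and contributes +[[[a1, a2], a4], a3]
  the word a1a3a4a2 carries sign +1 and contributes +[[[a1, a3], a4], a2]
  the word a1a4a3a2 carries sign -1 and contributes -[[[a1, a4], a3], a2]


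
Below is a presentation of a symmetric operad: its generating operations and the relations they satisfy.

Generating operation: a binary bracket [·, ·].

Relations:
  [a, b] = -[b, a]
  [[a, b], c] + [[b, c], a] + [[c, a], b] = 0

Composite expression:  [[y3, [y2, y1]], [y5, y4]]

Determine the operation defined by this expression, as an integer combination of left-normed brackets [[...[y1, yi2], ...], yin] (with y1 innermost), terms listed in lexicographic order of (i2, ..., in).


In the tensor algebra, words opening y1 carry the y1-anchored form.
Composite bracket: [[y3, [y2, y1]], [y5, y4]]
Full expansion: 16 signed words from ab - ba (2^4 = 16).
Only words starting with y1 matter:
  from y1y2y3y4y5, sign -1: term -[[[[y1, y2], y3], y4], y5]
  from y1y2y3y5y4, sign +1: term +[[[[y1, y2], y3], y5], y4]

-[[[[y1, y2], y3], y4], y5] + [[[[y1, y2], y3], y5], y4]


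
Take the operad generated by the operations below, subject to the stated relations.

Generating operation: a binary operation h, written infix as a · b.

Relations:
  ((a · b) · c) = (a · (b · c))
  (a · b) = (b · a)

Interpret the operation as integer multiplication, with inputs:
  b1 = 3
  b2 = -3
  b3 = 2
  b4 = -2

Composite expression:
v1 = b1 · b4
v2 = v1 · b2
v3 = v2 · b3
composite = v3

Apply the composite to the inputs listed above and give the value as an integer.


36


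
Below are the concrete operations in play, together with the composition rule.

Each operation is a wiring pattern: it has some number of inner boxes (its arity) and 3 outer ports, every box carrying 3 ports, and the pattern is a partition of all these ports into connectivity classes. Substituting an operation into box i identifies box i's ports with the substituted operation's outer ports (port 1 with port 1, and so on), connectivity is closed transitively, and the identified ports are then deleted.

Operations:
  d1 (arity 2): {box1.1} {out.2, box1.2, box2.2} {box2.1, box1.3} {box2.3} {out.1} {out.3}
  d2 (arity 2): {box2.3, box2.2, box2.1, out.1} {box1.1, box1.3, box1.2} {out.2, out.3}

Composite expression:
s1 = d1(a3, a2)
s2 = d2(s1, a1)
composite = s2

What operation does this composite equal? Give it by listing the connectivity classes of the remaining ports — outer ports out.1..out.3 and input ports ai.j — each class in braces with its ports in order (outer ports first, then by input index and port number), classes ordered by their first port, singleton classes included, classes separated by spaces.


{out.1, a1.1, a1.2, a1.3} {out.2, out.3} {a2.1, a3.3} {a2.2, a3.2} {a2.3} {a3.1}

Reachability decides: close wires over d2-identified ports.
through d1, on inputs (a3, a2): {out.1} {out.2, a2.2, a3.2} {out.3} {a2.1, a3.3} {a2.3} {a3.1} (out.j = stage outer ports)
through d2, on inputs (a3, a2, a1): {out.1, a1.1, a1.2, a1.3} {out.2, out.3} {a2.1, a3.3} {a2.2, a3.2} {a2.3} {a3.1} (out.j = stage outer ports)


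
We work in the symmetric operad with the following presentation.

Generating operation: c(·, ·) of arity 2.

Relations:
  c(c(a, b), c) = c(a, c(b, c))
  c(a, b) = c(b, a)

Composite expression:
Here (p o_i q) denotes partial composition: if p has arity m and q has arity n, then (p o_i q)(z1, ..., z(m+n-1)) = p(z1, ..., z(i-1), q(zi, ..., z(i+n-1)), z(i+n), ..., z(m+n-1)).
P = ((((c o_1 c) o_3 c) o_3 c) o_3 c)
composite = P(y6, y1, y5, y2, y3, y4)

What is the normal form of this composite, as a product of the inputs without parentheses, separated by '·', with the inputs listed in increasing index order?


y1 · y2 · y3 · y4 · y5 · y6

With c associative and commutative, the y-input set is all that matters.
c(y6, y1) unparenthesizes to y6 · y1
c(y5, y2) unparenthesizes to y5 · y2
c(c(y5, y2), y3) unparenthesizes to y5 · y2 · y3
c(c(c(y5, y2), y3), y4) unparenthesizes to y5 · y2 · y3 · y4
c(c(y6, y1), c(c(c(y5, y2), y3), y4)) unparenthesizes to y6 · y1 · y5 · y2 · y3 · y4
commutativity sorts the factors: y1 · y2 · y3 · y4 · y5 · y6


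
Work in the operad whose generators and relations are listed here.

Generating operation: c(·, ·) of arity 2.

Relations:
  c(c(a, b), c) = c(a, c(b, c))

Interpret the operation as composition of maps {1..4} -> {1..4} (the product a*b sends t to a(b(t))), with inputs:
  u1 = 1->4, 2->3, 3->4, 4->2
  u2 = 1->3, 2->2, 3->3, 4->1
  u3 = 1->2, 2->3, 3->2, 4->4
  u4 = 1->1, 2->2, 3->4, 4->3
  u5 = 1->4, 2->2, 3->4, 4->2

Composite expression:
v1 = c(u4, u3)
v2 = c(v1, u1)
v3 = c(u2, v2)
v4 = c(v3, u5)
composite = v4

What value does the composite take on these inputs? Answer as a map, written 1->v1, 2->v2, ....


c(u4, u3) = 1->2, 2->4, 3->2, 4->3
c(c(u4, u3), u1) = 1->3, 2->2, 3->3, 4->4
c(u2, c(c(u4, u3), u1)) = 1->3, 2->2, 3->3, 4->1
c(c(u2, c(c(u4, u3), u1)), u5) = 1->1, 2->2, 3->1, 4->2

1->1, 2->2, 3->1, 4->2


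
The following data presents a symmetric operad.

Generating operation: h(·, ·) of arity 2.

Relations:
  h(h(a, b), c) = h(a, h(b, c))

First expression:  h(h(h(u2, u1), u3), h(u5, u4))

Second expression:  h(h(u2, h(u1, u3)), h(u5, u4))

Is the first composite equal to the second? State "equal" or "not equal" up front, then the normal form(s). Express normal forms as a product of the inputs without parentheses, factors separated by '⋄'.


The first expression reduces to u2 ⋄ u1 ⋄ u3 ⋄ u5 ⋄ u4
The second expression reduces to u2 ⋄ u1 ⋄ u3 ⋄ u5 ⋄ u4
Identical normal forms: equal.

equal — both sides give u2 ⋄ u1 ⋄ u3 ⋄ u5 ⋄ u4


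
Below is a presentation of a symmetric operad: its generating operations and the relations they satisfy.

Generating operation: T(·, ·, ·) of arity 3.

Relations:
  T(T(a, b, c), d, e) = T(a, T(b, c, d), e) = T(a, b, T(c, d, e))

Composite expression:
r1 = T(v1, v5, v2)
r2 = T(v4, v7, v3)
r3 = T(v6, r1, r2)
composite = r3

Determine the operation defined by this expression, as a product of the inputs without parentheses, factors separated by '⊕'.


v6 ⊕ v1 ⊕ v5 ⊕ v2 ⊕ v4 ⊕ v7 ⊕ v3

Every regrouping of T is equal, so read the v-inputs in written order.
T(v1, v5, v2) collapses to v1 ⊕ v5 ⊕ v2
T(v4, v7, v3) collapses to v4 ⊕ v7 ⊕ v3
T(v6, T(v1, v5, v2), T(v4, v7, v3)) collapses to v6 ⊕ v1 ⊕ v5 ⊕ v2 ⊕ v4 ⊕ v7 ⊕ v3


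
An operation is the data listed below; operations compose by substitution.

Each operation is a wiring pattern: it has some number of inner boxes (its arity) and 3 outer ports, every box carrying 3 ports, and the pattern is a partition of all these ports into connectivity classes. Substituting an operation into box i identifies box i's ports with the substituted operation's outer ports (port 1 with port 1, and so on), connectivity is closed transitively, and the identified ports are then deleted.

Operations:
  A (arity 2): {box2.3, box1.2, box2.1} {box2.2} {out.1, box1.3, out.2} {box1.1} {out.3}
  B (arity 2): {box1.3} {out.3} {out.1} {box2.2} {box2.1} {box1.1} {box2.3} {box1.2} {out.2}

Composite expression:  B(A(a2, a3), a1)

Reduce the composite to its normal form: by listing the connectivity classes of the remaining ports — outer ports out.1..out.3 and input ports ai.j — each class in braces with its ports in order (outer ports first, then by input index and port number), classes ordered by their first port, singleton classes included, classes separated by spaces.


{out.1} {out.2} {out.3} {a1.1} {a1.2} {a1.3} {a2.1} {a2.2, a3.1, a3.3} {a2.3} {a3.2}


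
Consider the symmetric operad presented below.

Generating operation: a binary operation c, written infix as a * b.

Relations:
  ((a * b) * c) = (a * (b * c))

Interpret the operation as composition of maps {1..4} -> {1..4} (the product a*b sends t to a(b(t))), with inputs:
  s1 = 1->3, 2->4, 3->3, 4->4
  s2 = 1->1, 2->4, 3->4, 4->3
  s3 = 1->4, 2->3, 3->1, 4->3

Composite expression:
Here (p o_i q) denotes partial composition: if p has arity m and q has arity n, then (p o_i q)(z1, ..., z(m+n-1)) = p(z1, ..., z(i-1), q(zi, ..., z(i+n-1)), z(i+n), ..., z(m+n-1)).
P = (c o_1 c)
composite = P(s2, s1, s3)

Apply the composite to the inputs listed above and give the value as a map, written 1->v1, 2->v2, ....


(s2 * s1) = 1->4, 2->3, 3->4, 4->3
((s2 * s1) * s3) = 1->3, 2->4, 3->4, 4->4

1->3, 2->4, 3->4, 4->4


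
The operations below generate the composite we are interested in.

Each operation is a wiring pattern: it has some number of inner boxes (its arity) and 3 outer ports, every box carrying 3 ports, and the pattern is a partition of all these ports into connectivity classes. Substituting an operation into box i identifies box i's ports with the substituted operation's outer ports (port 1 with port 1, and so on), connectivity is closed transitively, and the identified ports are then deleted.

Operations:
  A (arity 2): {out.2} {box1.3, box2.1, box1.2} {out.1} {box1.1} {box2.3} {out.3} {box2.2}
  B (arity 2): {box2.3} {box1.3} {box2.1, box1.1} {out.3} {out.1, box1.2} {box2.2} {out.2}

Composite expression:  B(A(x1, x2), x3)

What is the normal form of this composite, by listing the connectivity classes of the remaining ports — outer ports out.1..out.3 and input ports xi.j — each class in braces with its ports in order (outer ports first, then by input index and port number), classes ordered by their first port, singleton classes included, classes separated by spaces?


{out.1} {out.2} {out.3} {x1.1} {x1.2, x1.3, x2.1} {x2.2} {x2.3} {x3.1} {x3.2} {x3.3}


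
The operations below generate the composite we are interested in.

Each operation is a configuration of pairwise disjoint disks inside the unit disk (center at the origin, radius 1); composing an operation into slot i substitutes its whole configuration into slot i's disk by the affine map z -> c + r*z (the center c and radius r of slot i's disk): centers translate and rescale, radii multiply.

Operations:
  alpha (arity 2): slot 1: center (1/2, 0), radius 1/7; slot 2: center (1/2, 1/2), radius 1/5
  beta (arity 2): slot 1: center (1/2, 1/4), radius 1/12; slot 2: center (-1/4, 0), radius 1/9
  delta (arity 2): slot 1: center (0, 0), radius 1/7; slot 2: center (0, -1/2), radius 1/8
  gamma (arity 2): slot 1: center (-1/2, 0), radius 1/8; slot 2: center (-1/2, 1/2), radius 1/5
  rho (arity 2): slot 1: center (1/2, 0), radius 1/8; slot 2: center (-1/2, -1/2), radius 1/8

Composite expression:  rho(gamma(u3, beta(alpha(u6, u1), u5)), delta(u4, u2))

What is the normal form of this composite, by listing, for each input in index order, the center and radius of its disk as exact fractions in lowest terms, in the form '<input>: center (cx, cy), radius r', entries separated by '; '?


u1: center (433/960, 67/960), radius 1/2400; u2: center (-1/2, -9/16), radius 1/64; u3: center (7/16, 0), radius 1/64; u4: center (-1/2, -1/2), radius 1/56; u5: center (69/160, 1/16), radius 1/360; u6: center (433/960, 11/160), radius 1/3360

Affine substitution under rho: radii multiply and u-centers shift.
u3 passes through 2 substitutions, ending at center (7/16, 0), radius 1/64
u6 passes through 4 substitutions, ending at center (433/960, 11/160), radius 1/3360
u1 passes through 4 substitutions, ending at center (433/960, 67/960), radius 1/2400
u5 passes through 3 substitutions, ending at center (69/160, 1/16), radius 1/360
u4 passes through 2 substitutions, ending at center (-1/2, -1/2), radius 1/56
u2 passes through 2 substitutions, ending at center (-1/2, -9/16), radius 1/64


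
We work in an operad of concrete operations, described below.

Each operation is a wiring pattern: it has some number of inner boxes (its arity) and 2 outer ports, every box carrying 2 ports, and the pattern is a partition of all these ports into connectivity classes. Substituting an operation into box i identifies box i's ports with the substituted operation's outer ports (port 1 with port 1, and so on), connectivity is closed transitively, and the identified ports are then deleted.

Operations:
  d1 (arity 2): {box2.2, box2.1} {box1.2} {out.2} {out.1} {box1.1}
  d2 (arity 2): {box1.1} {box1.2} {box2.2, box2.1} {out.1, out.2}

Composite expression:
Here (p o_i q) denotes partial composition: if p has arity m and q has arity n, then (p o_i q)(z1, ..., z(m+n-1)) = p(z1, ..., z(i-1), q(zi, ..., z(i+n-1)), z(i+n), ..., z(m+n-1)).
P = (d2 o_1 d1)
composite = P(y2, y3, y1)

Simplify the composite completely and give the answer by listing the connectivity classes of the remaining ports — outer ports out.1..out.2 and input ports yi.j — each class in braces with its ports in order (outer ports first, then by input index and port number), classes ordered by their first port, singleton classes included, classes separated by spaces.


{out.1, out.2} {y1.1, y1.2} {y2.1} {y2.2} {y3.1, y3.2}

After gluing at d2, chains via deleted ports link the y-ports.
stage d1: inputs (y2, y3), connectivity {out.1} {out.2} {y2.1} {y2.2} {y3.1, y3.2}, out.j its boundary
stage d2: inputs (y2, y3, y1), connectivity {out.1, out.2} {y1.1, y1.2} {y2.1} {y2.2} {y3.1, y3.2}, out.j its boundary


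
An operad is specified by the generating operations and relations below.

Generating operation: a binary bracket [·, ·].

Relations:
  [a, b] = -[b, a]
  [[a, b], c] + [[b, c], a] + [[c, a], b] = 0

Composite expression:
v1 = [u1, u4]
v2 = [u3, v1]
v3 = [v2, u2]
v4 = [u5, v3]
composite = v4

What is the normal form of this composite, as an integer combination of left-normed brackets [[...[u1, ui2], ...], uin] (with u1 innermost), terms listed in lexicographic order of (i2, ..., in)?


[[[[u1, u4], u3], u2], u5]

Left-normed coefficients sit on the u1-initial expansion words.
Composite bracket: [u5, [[u3, [u1, u4]], u2]]
Full expansion: 16 signed words from ab - ba (2^4 = 16).
Collect the words opening with u1:
  from u1u4u3u2u5, sign +1: term +[[[[u1, u4], u3], u2], u5]


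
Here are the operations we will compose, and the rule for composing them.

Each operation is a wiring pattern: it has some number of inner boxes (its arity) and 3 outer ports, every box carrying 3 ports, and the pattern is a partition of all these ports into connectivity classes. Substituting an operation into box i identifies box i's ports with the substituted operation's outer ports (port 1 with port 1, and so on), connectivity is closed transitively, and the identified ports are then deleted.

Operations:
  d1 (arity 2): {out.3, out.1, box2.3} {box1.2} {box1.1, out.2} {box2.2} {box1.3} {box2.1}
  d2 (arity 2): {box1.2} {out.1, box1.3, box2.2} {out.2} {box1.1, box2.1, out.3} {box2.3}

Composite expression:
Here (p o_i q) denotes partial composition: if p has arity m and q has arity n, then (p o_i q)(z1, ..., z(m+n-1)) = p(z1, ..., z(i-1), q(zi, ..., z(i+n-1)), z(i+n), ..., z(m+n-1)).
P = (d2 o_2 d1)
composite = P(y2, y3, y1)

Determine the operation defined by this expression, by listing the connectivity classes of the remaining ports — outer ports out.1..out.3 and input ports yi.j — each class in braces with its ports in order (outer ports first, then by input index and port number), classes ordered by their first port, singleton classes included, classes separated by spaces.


{out.1, y2.3, y3.1} {out.2} {out.3, y1.3, y2.1} {y1.1} {y1.2} {y2.2} {y3.2} {y3.3}

Substituting into d2 glues patterns; closure does the rest.
through d1, on inputs (y3, y1): {out.1, out.3, y1.3} {out.2, y3.1} {y1.1} {y1.2} {y3.2} {y3.3} (out.j = stage outer ports)
through d2, on inputs (y2, y3, y1): {out.1, y2.3, y3.1} {out.2} {out.3, y1.3, y2.1} {y1.1} {y1.2} {y2.2} {y3.2} {y3.3} (out.j = stage outer ports)


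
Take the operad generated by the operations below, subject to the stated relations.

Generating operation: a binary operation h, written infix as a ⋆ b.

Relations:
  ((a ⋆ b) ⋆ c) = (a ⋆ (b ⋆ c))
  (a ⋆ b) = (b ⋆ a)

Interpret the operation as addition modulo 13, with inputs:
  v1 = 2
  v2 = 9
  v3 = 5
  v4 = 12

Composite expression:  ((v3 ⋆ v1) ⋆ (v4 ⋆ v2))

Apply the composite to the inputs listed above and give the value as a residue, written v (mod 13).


2 (mod 13)

(v3 ⋆ v1) = 7
(v4 ⋆ v2) = 8
((v3 ⋆ v1) ⋆ (v4 ⋆ v2)) = 2


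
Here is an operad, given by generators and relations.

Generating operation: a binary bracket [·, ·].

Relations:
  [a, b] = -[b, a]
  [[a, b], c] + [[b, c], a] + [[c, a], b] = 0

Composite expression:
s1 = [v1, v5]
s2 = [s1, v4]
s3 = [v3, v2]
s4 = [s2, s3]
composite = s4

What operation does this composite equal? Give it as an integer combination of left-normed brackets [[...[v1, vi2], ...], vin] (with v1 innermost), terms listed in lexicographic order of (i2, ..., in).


Antisymmetry and Jacobi reduce to v1-anchored left-normed brackets.
Composite bracket: [[[v1, v5], v4], [v3, v2]]
Under [a, b] = ab - ba we get 16 signed associative words (2^4 = 16).
The v1-initial words carry the normal form:
  sign of v1v5v4v2v3 is -1, so it contributes -[[[[v1, v5], v4], v2], v3]
  sign of v1v5v4v3v2 is +1, so it contributes +[[[[v1, v5], v4], v3], v2]

-[[[[v1, v5], v4], v2], v3] + [[[[v1, v5], v4], v3], v2]


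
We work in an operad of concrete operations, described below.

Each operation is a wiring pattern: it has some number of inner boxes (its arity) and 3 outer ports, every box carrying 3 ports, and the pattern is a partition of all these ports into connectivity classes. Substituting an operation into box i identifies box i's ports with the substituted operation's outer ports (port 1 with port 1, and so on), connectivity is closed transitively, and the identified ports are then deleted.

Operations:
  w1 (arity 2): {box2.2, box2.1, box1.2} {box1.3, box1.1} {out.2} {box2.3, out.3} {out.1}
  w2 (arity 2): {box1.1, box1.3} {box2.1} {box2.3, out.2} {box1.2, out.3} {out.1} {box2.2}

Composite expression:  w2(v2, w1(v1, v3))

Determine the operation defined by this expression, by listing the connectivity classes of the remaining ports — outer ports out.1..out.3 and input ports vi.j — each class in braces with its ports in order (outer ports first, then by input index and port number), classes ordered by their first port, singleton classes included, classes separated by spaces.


{out.1} {out.2, v3.3} {out.3, v2.2} {v1.1, v1.3} {v1.2, v3.1, v3.2} {v2.1, v2.3}


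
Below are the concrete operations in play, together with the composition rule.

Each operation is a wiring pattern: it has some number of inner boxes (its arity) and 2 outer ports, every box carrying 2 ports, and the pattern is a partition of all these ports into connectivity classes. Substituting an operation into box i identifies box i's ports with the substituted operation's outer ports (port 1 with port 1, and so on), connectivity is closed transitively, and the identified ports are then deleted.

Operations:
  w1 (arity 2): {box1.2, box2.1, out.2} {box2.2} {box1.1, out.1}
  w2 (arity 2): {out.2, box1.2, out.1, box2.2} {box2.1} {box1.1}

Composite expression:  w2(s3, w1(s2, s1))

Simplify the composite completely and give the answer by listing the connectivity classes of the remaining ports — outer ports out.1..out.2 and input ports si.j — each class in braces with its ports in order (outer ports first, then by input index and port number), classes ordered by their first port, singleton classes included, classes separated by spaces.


{out.1, out.2, s1.1, s2.2, s3.2} {s1.2} {s2.1} {s3.1}

After gluing at w2, chains via deleted ports link the s-ports.
after w1, the pattern on (s2, s1) reads {out.1, s2.1} {out.2, s1.1, s2.2} {s1.2} (out.j = its outer ports)
after w2, the pattern on (s3, s2, s1) reads {out.1, out.2, s1.1, s2.2, s3.2} {s1.2} {s2.1} {s3.1} (out.j = its outer ports)


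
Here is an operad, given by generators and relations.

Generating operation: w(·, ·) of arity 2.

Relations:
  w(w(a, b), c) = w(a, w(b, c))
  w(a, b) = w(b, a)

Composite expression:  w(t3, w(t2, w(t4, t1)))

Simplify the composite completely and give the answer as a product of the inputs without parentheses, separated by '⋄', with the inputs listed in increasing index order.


t1 ⋄ t2 ⋄ t3 ⋄ t4


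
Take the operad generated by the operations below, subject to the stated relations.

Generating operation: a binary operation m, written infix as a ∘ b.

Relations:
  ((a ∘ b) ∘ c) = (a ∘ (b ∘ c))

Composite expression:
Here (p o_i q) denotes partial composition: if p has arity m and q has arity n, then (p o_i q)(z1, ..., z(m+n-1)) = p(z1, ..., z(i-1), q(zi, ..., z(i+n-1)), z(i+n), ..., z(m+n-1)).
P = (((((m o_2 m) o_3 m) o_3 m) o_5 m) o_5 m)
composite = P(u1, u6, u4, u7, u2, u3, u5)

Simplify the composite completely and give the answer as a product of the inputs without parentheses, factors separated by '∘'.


All parenthesizations of m agree; list the u-inputs left to right.
(u4 ∘ u7) unparenthesizes to u4 ∘ u7
(u2 ∘ u3) unparenthesizes to u2 ∘ u3
((u2 ∘ u3) ∘ u5) unparenthesizes to u2 ∘ u3 ∘ u5
((u4 ∘ u7) ∘ ((u2 ∘ u3) ∘ u5)) unparenthesizes to u4 ∘ u7 ∘ u2 ∘ u3 ∘ u5
(u6 ∘ ((u4 ∘ u7) ∘ ((u2 ∘ u3) ∘ u5))) unparenthesizes to u6 ∘ u4 ∘ u7 ∘ u2 ∘ u3 ∘ u5
(u1 ∘ (u6 ∘ ((u4 ∘ u7) ∘ ((u2 ∘ u3) ∘ u5)))) unparenthesizes to u1 ∘ u6 ∘ u4 ∘ u7 ∘ u2 ∘ u3 ∘ u5

u1 ∘ u6 ∘ u4 ∘ u7 ∘ u2 ∘ u3 ∘ u5


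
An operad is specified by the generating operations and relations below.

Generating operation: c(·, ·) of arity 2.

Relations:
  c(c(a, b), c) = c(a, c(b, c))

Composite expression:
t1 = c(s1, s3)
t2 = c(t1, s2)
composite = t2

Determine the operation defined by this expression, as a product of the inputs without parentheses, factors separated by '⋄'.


s1 ⋄ s3 ⋄ s2

All parenthesizations of c agree; list the s-inputs left to right.
c(s1, s3) unparenthesizes to s1 ⋄ s3
c(c(s1, s3), s2) unparenthesizes to s1 ⋄ s3 ⋄ s2


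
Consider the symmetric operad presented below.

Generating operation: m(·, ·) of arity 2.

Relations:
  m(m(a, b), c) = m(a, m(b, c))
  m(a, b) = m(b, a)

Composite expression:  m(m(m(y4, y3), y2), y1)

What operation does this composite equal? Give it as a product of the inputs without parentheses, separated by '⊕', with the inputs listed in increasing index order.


y1 ⊕ y2 ⊕ y3 ⊕ y4

Shape and order are irrelevant to m; the y-input set decides.
m(y4, y3) collapses to y4 ⊕ y3
m(m(y4, y3), y2) collapses to y4 ⊕ y3 ⊕ y2
m(m(m(y4, y3), y2), y1) collapses to y4 ⊕ y3 ⊕ y2 ⊕ y1
reordering the factors by index: y1 ⊕ y2 ⊕ y3 ⊕ y4


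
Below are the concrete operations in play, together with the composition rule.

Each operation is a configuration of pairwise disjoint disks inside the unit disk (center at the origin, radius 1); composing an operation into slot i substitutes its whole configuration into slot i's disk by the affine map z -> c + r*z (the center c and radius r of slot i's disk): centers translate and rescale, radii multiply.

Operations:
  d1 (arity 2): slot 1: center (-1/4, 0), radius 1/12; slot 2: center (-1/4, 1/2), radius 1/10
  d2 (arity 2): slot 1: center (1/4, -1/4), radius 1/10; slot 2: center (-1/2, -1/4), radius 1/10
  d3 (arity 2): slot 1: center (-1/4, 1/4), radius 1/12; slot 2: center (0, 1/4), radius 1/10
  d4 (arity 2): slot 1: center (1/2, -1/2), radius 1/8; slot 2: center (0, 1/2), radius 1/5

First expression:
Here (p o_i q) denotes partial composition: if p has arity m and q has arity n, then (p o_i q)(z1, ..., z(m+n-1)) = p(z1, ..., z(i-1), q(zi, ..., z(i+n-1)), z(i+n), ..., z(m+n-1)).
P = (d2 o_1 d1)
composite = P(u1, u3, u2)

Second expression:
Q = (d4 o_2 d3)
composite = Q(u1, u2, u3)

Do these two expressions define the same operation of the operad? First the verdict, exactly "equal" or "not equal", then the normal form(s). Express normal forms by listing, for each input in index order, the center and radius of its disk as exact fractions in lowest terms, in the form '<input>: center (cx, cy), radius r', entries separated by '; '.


not equal: they reduce to u1: center (9/40, -1/4), radius 1/120; u2: center (-1/2, -1/4), radius 1/10; u3: center (9/40, -1/5), radius 1/100 and u1: center (1/2, -1/2), radius 1/8; u2: center (-1/20, 11/20), radius 1/60; u3: center (0, 11/20), radius 1/50

Reducing the first expression gives u1: center (9/40, -1/4), radius 1/120; u2: center (-1/2, -1/4), radius 1/10; u3: center (9/40, -1/5), radius 1/100
Reducing the second expression gives u1: center (1/2, -1/2), radius 1/8; u2: center (-1/20, 11/20), radius 1/60; u3: center (0, 11/20), radius 1/50
The normal forms differ: not equal.


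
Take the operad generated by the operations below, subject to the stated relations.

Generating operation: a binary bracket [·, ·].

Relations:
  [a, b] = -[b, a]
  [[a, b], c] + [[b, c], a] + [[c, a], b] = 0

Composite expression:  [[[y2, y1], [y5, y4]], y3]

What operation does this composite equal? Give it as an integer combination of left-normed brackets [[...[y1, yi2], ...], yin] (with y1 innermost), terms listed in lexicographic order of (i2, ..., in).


[[[[y1, y2], y4], y5], y3] - [[[[y1, y2], y5], y4], y3]

Left-normed coefficients sit on the y1-initial expansion words.
Composite bracket: [[[y2, y1], [y5, y4]], y3]
Expanding via [a, b] = ab - ba: 16 signed words (2^4 = 16).
Words beginning with y1 determine it all:
  y1y2y4y5y3 appears with sign +1, giving the term +[[[[y1, y2], y4], y5], y3]
  y1y2y5y4y3 appears with sign -1, giving the term -[[[[y1, y2], y5], y4], y3]


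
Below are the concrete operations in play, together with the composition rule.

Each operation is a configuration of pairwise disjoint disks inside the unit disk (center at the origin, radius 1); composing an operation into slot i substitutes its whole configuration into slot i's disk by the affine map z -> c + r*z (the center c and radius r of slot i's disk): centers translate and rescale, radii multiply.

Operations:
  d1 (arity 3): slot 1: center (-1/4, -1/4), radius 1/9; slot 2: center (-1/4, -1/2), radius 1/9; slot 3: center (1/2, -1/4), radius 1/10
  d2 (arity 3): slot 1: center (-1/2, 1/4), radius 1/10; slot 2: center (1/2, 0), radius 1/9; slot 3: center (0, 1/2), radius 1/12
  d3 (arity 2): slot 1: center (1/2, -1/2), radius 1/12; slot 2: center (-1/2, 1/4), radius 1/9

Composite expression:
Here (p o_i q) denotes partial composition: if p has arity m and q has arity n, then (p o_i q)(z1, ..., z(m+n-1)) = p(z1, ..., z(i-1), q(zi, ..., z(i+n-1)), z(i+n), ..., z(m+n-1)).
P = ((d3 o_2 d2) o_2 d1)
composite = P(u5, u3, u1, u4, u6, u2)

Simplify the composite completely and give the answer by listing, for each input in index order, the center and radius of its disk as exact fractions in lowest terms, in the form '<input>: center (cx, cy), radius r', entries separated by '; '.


Follow each u-input down from d3: c' goes to c + r*c', radius to r*r'.
input u5: composing its 1 substitution step yields center (1/2, -1/2), radius 1/12
input u3: composing its 3 substitution steps yields center (-67/120, 11/40), radius 1/810
input u1: composing its 3 substitution steps yields center (-67/120, 49/180), radius 1/810
input u4: composing its 3 substitution steps yields center (-11/20, 11/40), radius 1/900
input u6: composing its 2 substitution steps yields center (-4/9, 1/4), radius 1/81
input u2: composing its 2 substitution steps yields center (-1/2, 11/36), radius 1/108

u1: center (-67/120, 49/180), radius 1/810; u2: center (-1/2, 11/36), radius 1/108; u3: center (-67/120, 11/40), radius 1/810; u4: center (-11/20, 11/40), radius 1/900; u5: center (1/2, -1/2), radius 1/12; u6: center (-4/9, 1/4), radius 1/81


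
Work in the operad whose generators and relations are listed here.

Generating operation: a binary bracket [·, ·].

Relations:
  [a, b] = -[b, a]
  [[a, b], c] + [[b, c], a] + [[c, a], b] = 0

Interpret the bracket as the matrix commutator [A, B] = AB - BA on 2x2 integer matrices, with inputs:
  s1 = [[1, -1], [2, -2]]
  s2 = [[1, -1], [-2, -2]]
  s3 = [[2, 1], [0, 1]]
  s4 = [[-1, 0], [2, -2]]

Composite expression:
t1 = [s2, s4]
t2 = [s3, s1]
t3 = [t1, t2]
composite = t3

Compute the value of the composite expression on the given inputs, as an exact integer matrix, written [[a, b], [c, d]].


[s2, s4] = [[-2, 1], [-8, 2]]
[s3, s1] = [[2, -4], [-2, -2]]
[[s2, s4], [s3, s1]] = [[-34, 12], [-40, 34]]

[[-34, 12], [-40, 34]]


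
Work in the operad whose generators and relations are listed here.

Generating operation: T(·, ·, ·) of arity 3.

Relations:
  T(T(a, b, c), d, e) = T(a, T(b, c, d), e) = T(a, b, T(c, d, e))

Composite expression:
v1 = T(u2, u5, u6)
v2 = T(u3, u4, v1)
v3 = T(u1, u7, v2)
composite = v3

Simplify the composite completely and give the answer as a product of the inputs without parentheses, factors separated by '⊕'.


u1 ⊕ u7 ⊕ u3 ⊕ u4 ⊕ u2 ⊕ u5 ⊕ u6

Every regrouping of T is equal, so read the u-inputs in written order.
T(u2, u5, u6) spells out as u2 ⊕ u5 ⊕ u6
T(u3, u4, T(u2, u5, u6)) spells out as u3 ⊕ u4 ⊕ u2 ⊕ u5 ⊕ u6
T(u1, u7, T(u3, u4, T(u2, u5, u6))) spells out as u1 ⊕ u7 ⊕ u3 ⊕ u4 ⊕ u2 ⊕ u5 ⊕ u6


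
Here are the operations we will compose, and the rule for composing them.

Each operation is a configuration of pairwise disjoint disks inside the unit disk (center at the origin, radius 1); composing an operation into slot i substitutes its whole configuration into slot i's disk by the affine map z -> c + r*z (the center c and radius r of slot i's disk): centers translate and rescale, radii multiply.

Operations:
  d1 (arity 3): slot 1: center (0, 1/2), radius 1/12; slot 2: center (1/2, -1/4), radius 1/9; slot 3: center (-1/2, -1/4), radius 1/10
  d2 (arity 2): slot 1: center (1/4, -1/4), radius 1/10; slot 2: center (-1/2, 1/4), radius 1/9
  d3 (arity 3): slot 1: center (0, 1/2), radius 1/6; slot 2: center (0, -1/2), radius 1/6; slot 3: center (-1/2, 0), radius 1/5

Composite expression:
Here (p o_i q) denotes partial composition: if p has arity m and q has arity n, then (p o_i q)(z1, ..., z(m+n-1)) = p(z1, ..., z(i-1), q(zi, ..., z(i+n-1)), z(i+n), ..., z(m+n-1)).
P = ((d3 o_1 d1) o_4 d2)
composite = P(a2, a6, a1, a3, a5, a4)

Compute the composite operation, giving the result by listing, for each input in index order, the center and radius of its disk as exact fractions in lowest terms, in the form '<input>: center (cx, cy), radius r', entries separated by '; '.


a1: center (-1/12, 11/24), radius 1/60; a2: center (0, 7/12), radius 1/72; a3: center (1/24, -13/24), radius 1/60; a4: center (-1/2, 0), radius 1/5; a5: center (-1/12, -11/24), radius 1/54; a6: center (1/12, 11/24), radius 1/54

Only the slot chain above each a matters under d3; compose those maps.
input a2: applying the 2 nested substitutions gives center (0, 7/12), radius 1/72
input a6: applying the 2 nested substitutions gives center (1/12, 11/24), radius 1/54
input a1: applying the 2 nested substitutions gives center (-1/12, 11/24), radius 1/60
input a3: applying the 2 nested substitutions gives center (1/24, -13/24), radius 1/60
input a5: applying the 2 nested substitutions gives center (-1/12, -11/24), radius 1/54
input a4: applying the 1 nested substitution gives center (-1/2, 0), radius 1/5
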